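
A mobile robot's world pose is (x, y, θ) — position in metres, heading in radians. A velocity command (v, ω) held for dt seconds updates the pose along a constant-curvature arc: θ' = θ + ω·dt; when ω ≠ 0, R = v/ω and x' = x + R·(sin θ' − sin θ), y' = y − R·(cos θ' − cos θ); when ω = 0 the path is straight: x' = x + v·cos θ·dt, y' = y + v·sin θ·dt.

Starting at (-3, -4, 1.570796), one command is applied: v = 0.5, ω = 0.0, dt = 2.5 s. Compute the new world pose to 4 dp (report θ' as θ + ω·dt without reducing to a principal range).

(-3.0000, -2.7500, 1.5708)

θ' = 1.5708 + 0.0·2.5 = 1.5708
ω = 0 → straight: x' = -3 + 0.5·cos(1.5708)·2.5 = -3.0000
y' = -4 + 0.5·sin(1.5708)·2.5 = -2.7500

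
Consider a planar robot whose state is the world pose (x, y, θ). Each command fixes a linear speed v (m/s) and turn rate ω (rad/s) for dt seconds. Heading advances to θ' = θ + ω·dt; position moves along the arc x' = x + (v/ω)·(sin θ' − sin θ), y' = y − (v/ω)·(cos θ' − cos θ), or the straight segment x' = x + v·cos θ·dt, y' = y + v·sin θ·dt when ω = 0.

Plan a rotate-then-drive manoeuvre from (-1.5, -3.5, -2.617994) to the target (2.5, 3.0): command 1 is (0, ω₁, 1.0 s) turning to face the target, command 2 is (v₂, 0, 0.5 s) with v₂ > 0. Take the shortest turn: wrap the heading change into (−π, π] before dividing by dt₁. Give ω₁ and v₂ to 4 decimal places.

heading to target = atan2(3−-3.5, 2.5−-1.5) = 1.0191
Δθ = wrap(1.0191 − -2.6180) = -2.6460; ω₁ = Δθ/dt₁ = -2.6460
distance = √((2.5−-1.5)² + (3−-3.5)²) = 7.6322; v₂ = distance/dt₂ = 15.2643

ω₁ = -2.6460, v₂ = 15.2643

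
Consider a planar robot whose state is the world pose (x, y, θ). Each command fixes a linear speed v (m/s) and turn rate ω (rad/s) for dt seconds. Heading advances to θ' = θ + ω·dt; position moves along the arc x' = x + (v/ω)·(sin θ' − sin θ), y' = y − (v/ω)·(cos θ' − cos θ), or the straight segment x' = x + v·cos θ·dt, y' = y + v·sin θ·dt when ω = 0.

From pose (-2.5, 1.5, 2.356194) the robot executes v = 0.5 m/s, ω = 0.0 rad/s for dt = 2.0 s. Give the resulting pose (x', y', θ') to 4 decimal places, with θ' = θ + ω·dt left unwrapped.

θ' = 2.3562 + 0.0·2.0 = 2.3562
ω = 0 → straight: x' = -2.5 + 0.5·cos(2.3562)·2.0 = -3.2071
y' = 1.5 + 0.5·sin(2.3562)·2.0 = 2.2071

(-3.2071, 2.2071, 2.3562)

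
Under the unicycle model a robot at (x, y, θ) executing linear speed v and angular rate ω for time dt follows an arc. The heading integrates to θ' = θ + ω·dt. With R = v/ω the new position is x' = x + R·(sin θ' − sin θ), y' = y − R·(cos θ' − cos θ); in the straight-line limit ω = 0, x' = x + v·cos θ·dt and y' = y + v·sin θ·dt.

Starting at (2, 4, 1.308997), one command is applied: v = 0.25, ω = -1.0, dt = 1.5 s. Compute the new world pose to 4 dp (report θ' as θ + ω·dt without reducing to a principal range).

θ' = 1.3090 + -1.0·1.5 = -0.1910
R = v/ω = 0.25/-1.0 = -0.2500
x' = 2 + -0.2500·(sin -0.1910 − sin 1.3090) = 2.2889
y' = 4 − -0.2500·(cos -0.1910 − cos 1.3090) = 4.1807

(2.2889, 4.1807, -0.1910)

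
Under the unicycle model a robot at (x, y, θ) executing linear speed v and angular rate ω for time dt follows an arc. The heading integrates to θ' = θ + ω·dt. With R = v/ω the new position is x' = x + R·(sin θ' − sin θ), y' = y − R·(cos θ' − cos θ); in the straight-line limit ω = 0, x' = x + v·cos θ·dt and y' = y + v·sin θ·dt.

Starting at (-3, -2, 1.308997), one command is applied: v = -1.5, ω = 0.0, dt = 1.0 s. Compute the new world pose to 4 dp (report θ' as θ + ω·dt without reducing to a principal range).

θ' = 1.3090 + 0.0·1.0 = 1.3090
ω = 0 → straight: x' = -3 + -1.5·cos(1.3090)·1.0 = -3.3882
y' = -2 + -1.5·sin(1.3090)·1.0 = -3.4489

(-3.3882, -3.4489, 1.3090)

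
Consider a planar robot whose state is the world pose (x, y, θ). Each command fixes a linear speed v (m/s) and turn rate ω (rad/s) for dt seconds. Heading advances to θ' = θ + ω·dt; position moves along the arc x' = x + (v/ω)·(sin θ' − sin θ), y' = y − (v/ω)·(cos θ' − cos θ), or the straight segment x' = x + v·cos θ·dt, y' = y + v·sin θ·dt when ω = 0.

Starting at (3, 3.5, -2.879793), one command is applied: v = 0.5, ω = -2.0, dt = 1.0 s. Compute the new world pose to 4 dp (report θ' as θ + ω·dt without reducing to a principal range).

(2.6888, 3.7831, -4.8798)

θ' = -2.8798 + -2.0·1.0 = -4.8798
R = v/ω = 0.5/-2.0 = -0.2500
x' = 3 + -0.2500·(sin -4.8798 − sin -2.8798) = 2.6888
y' = 3.5 − -0.2500·(cos -4.8798 − cos -2.8798) = 3.7831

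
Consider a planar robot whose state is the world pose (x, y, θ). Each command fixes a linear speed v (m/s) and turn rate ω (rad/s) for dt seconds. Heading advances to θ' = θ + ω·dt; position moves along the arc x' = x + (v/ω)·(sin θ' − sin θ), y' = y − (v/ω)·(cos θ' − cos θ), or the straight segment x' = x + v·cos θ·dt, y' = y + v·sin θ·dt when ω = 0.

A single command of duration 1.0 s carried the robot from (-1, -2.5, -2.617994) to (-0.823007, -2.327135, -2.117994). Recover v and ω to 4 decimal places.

Δθ = -2.117994 − -2.617994 = 0.500000
ω = Δθ/dt = 0.500000/1.0 = 0.5000
R = Δx/(sin θ' − sin θ) = -0.5000
v = R·ω = -0.5000·0.5000 = -0.2500

v = -0.2500, ω = 0.5000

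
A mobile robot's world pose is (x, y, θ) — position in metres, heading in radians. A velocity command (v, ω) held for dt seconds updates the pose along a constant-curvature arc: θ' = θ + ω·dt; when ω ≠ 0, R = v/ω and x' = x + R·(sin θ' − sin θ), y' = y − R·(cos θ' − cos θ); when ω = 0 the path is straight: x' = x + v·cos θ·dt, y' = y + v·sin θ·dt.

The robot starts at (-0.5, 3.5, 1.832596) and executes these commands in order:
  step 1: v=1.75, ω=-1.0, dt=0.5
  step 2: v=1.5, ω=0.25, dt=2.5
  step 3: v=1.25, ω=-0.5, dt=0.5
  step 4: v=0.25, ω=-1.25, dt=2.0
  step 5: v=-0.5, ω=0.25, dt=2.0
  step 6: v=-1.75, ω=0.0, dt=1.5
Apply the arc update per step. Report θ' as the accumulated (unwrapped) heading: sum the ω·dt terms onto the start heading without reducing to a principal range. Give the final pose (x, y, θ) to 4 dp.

(-3.9660, 10.0823, -0.2924)

step 1: θ'=1.3326 (R=-1.7500) → pose (-0.5102, 4.3659, 1.3326)
step 2: θ'=1.9576 (R=6.0000) → pose (-0.7841, 8.0449, 1.9576)
step 3: θ'=1.7076 (R=-2.5000) → pose (-0.9454, 8.6471, 1.7076)
step 4: θ'=-0.7924 (R=-0.2000) → pose (-0.6049, 8.8148, -0.7924)
step 5: θ'=-0.2924 (R=-2.0000) → pose (-1.4525, 9.3256, -0.2924)
step 6: θ'=-0.2924 (straight) → pose (-3.9660, 10.0823, -0.2924)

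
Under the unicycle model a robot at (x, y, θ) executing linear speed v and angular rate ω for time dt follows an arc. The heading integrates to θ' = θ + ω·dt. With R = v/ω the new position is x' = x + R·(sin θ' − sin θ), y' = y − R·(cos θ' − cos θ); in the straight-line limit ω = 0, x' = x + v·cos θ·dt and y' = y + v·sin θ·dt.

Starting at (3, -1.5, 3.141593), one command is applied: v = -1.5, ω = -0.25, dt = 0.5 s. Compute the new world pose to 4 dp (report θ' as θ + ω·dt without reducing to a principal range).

(3.7480, -1.5468, 3.0166)

θ' = 3.1416 + -0.25·0.5 = 3.0166
R = v/ω = -1.5/-0.25 = 6.0000
x' = 3 + 6.0000·(sin 3.0166 − sin 3.1416) = 3.7480
y' = -1.5 − 6.0000·(cos 3.0166 − cos 3.1416) = -1.5468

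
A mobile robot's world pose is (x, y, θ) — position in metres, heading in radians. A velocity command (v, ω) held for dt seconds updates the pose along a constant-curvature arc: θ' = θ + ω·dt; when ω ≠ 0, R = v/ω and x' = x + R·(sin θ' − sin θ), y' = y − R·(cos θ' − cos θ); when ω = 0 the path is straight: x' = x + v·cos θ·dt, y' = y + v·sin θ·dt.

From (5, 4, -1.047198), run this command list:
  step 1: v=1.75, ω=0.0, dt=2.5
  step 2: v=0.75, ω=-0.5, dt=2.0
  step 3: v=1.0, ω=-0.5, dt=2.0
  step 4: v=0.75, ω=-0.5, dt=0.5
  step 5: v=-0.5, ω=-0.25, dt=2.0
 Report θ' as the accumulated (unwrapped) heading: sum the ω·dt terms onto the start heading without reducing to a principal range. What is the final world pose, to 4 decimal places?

(6.1681, -2.6797, -3.7972)

step 1: θ'=-1.0472 (straight) → pose (7.1875, 0.2111, -1.0472)
step 2: θ'=-2.0472 (R=-1.5000) → pose (7.2214, -1.2267, -2.0472)
step 3: θ'=-3.0472 (R=-2.0000) → pose (5.6326, -2.3007, -3.0472)
step 4: θ'=-3.2972 (R=-1.5000) → pose (5.2588, -2.2892, -3.2972)
step 5: θ'=-3.7972 (R=2.0000) → pose (6.1681, -2.6797, -3.7972)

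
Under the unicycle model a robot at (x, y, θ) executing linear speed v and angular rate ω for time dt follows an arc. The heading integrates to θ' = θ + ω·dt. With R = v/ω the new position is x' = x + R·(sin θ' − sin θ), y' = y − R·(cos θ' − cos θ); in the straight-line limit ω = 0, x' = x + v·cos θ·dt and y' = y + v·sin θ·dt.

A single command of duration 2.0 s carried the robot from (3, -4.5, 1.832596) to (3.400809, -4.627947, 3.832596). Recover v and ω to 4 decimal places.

Δθ = 3.832596 − 1.832596 = 2.000000
ω = Δθ/dt = 2.000000/2.0 = 1.0000
R = Δx/(sin θ' − sin θ) = -0.2500
v = R·ω = -0.2500·1.0000 = -0.2500

v = -0.2500, ω = 1.0000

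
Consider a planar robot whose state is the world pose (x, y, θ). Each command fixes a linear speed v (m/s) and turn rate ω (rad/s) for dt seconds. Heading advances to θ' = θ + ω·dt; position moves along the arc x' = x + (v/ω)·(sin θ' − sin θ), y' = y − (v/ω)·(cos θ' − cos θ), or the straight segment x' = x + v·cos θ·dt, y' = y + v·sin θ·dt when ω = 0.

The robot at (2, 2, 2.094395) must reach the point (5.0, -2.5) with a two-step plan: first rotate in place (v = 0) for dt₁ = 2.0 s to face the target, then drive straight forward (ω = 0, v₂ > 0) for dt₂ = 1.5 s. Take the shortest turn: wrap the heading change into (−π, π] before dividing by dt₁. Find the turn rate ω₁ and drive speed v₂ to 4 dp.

heading to target = atan2(-2.5−2, 5−2) = -0.9828
Δθ = wrap(-0.9828 − 2.0944) = -3.0772; ω₁ = Δθ/dt₁ = -1.5386
distance = √((5−2)² + (-2.5−2)²) = 5.4083; v₂ = distance/dt₂ = 3.6056

ω₁ = -1.5386, v₂ = 3.6056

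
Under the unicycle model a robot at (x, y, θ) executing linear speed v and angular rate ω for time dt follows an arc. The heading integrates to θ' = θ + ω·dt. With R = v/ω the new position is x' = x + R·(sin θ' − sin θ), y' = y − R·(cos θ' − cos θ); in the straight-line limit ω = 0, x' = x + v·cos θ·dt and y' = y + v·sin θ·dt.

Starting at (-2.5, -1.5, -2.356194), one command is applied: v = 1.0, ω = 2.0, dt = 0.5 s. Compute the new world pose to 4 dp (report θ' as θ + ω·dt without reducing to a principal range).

(-2.6350, -1.9600, -1.3562)

θ' = -2.3562 + 2.0·0.5 = -1.3562
R = v/ω = 1.0/2.0 = 0.5000
x' = -2.5 + 0.5000·(sin -1.3562 − sin -2.3562) = -2.6350
y' = -1.5 − 0.5000·(cos -1.3562 − cos -2.3562) = -1.9600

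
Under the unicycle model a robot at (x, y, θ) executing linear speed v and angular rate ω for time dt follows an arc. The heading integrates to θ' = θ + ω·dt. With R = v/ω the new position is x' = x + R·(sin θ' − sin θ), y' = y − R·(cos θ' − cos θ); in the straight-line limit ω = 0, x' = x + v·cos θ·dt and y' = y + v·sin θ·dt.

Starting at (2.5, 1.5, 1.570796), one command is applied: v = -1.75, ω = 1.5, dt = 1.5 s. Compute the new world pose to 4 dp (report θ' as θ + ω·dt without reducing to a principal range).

(4.3995, 0.5922, 3.8208)

θ' = 1.5708 + 1.5·1.5 = 3.8208
R = v/ω = -1.75/1.5 = -1.1667
x' = 2.5 + -1.1667·(sin 3.8208 − sin 1.5708) = 4.3995
y' = 1.5 − -1.1667·(cos 3.8208 − cos 1.5708) = 0.5922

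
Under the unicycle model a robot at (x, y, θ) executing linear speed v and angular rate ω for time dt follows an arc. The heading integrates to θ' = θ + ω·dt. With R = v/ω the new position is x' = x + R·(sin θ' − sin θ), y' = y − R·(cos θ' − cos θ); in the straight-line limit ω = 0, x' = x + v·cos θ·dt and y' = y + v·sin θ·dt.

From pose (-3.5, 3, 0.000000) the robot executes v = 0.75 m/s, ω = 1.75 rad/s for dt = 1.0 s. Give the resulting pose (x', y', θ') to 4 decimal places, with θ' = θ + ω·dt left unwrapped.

θ' = 0.0000 + 1.75·1.0 = 1.7500
R = v/ω = 0.75/1.75 = 0.4286
x' = -3.5 + 0.4286·(sin 1.7500 − sin 0.0000) = -3.0783
y' = 3 − 0.4286·(cos 1.7500 − cos 0.0000) = 3.5050

(-3.0783, 3.5050, 1.7500)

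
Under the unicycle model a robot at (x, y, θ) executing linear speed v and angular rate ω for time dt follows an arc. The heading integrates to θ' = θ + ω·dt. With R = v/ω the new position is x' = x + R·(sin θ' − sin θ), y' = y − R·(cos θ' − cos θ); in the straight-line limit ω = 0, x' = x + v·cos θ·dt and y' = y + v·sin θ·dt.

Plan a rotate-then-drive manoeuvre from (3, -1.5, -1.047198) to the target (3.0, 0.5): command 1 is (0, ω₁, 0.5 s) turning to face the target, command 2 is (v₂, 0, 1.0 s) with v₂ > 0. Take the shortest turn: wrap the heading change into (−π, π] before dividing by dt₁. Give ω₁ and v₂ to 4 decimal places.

ω₁ = 5.2360, v₂ = 2.0000

heading to target = atan2(0.5−-1.5, 3−3) = 1.5708
Δθ = wrap(1.5708 − -1.0472) = 2.6180; ω₁ = Δθ/dt₁ = 5.2360
distance = √((3−3)² + (0.5−-1.5)²) = 2.0000; v₂ = distance/dt₂ = 2.0000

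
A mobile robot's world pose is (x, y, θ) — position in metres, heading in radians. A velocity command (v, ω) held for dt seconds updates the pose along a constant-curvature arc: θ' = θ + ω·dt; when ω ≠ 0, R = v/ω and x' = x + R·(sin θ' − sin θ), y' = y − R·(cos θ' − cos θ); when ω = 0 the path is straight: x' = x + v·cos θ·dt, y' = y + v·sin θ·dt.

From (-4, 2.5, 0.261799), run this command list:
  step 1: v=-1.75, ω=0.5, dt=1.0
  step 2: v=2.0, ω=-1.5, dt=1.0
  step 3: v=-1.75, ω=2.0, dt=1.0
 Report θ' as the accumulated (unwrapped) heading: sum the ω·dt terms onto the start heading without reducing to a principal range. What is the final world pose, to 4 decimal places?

(-5.1147, 1.2922, 1.2618)

step 1: θ'=0.7618 (R=-3.5000) → pose (-5.5099, 1.6518, 0.7618)
step 2: θ'=-0.7382 (R=-1.3333) → pose (-3.6923, 1.6733, -0.7382)
step 3: θ'=1.2618 (R=-0.8750) → pose (-5.1147, 1.2922, 1.2618)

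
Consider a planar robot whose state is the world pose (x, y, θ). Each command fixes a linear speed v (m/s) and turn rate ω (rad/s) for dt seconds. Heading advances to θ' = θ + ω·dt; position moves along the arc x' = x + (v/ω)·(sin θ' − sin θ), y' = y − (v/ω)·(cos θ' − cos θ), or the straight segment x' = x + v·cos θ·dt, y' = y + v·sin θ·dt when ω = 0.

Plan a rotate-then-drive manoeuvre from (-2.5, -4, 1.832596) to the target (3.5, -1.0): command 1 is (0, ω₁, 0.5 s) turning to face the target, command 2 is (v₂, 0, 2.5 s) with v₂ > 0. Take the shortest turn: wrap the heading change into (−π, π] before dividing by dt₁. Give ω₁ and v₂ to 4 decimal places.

heading to target = atan2(-1−-4, 3.5−-2.5) = 0.4636
Δθ = wrap(0.4636 − 1.8326) = -1.3689; ω₁ = Δθ/dt₁ = -2.7379
distance = √((3.5−-2.5)² + (-1−-4)²) = 6.7082; v₂ = distance/dt₂ = 2.6833

ω₁ = -2.7379, v₂ = 2.6833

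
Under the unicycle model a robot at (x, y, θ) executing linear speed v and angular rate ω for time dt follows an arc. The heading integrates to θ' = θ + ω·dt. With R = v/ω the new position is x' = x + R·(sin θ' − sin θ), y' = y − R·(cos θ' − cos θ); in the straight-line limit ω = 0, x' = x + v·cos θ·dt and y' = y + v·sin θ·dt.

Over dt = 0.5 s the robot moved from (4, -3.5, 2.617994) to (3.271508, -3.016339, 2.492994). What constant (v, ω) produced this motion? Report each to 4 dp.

Δθ = 2.492994 − 2.617994 = -0.125000
ω = Δθ/dt = -0.125000/0.5 = -0.2500
R = Δx/(sin θ' − sin θ) = -7.0000
v = R·ω = -7.0000·-0.2500 = 1.7500

v = 1.7500, ω = -0.2500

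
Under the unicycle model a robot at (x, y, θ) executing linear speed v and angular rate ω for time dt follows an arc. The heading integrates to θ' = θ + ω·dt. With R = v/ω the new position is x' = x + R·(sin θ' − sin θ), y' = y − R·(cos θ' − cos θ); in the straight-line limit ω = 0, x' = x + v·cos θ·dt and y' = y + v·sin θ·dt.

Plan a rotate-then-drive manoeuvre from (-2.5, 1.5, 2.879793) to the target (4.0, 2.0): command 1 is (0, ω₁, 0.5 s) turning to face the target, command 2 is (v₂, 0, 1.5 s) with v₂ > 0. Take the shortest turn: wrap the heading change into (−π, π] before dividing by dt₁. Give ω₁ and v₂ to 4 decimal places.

heading to target = atan2(2−1.5, 4−-2.5) = 0.0768
Δθ = wrap(0.0768 − 2.8798) = -2.8030; ω₁ = Δθ/dt₁ = -5.6060
distance = √((4−-2.5)² + (2−1.5)²) = 6.5192; v₂ = distance/dt₂ = 4.3461

ω₁ = -5.6060, v₂ = 4.3461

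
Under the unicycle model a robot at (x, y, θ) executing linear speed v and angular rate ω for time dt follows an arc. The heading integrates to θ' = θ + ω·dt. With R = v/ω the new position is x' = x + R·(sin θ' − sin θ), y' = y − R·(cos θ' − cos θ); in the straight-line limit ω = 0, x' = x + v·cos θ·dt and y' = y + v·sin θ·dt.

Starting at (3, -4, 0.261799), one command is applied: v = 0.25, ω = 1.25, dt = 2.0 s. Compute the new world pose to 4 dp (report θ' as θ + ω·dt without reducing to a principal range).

(3.0224, -3.6211, 2.7618)

θ' = 0.2618 + 1.25·2.0 = 2.7618
R = v/ω = 0.25/1.25 = 0.2000
x' = 3 + 0.2000·(sin 2.7618 − sin 0.2618) = 3.0224
y' = -4 − 0.2000·(cos 2.7618 − cos 0.2618) = -3.6211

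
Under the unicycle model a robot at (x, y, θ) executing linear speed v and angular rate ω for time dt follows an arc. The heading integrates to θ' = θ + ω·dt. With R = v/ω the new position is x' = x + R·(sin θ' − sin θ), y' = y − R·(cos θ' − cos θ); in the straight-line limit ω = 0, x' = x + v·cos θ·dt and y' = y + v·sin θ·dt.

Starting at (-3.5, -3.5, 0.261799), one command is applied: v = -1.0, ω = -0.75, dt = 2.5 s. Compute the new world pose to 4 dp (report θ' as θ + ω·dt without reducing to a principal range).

θ' = 0.2618 + -0.75·2.5 = -1.6132
R = v/ω = -1.0/-0.75 = 1.3333
x' = -3.5 + 1.3333·(sin -1.6132 − sin 0.2618) = -5.1772
y' = -3.5 − 1.3333·(cos -1.6132 − cos 0.2618) = -2.1556

(-5.1772, -2.1556, -1.6132)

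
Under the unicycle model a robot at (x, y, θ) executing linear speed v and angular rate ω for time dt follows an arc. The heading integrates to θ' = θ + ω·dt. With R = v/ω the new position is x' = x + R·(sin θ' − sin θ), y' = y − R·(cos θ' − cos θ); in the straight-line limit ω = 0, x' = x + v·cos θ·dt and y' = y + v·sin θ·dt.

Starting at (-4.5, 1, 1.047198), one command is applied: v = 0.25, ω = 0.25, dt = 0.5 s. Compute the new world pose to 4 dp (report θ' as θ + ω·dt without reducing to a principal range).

θ' = 1.0472 + 0.25·0.5 = 1.1722
R = v/ω = 0.25/0.25 = 1.0000
x' = -4.5 + 1.0000·(sin 1.1722 − sin 1.0472) = -4.4444
y' = 1 − 1.0000·(cos 1.1722 − cos 1.0472) = 1.1119

(-4.4444, 1.1119, 1.1722)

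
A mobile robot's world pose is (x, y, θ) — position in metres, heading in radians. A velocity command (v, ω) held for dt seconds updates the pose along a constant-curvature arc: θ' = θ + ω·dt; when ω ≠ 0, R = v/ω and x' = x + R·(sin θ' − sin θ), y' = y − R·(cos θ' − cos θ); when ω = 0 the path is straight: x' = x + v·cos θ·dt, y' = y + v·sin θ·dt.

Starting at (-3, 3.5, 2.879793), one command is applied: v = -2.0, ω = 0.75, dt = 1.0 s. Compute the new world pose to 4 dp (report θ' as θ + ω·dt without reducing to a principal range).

(-1.0590, 3.7207, 3.6298)

θ' = 2.8798 + 0.75·1.0 = 3.6298
R = v/ω = -2.0/0.75 = -2.6667
x' = -3 + -2.6667·(sin 3.6298 − sin 2.8798) = -1.0590
y' = 3.5 − -2.6667·(cos 3.6298 − cos 2.8798) = 3.7207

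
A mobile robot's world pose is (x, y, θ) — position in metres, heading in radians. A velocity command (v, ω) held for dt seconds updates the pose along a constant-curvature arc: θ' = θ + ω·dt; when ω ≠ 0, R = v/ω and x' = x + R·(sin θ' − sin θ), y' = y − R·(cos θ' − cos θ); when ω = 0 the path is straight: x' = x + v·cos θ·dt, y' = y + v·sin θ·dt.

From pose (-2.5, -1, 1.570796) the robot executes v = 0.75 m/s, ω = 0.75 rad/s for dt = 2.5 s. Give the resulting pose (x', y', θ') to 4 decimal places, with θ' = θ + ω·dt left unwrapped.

θ' = 1.5708 + 0.75·2.5 = 3.4458
R = v/ω = 0.75/0.75 = 1.0000
x' = -2.5 + 1.0000·(sin 3.4458 − sin 1.5708) = -3.7995
y' = -1 − 1.0000·(cos 3.4458 − cos 1.5708) = -0.0459

(-3.7995, -0.0459, 3.4458)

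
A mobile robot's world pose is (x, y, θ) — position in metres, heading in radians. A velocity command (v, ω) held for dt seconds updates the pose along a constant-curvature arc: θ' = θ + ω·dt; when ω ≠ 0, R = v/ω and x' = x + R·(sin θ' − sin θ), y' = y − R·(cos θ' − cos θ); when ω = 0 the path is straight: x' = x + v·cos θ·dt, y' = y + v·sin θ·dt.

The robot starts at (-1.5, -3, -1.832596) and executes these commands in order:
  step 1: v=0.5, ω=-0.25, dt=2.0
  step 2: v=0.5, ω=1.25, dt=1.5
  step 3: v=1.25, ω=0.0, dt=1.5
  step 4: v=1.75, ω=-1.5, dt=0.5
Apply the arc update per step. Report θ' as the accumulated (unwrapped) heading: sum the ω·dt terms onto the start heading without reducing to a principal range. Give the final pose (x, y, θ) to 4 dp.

step 1: θ'=-2.3326 (R=-2.0000) → pose (-1.9847, -3.8628, -2.3326)
step 2: θ'=-0.4576 (R=0.4000) → pose (-1.8719, -4.4977, -0.4576)
step 3: θ'=-0.4576 (straight) → pose (-0.1898, -5.3261, -0.4576)
step 4: θ'=-1.2076 (R=-1.1667) → pose (0.3853, -5.9583, -1.2076)

(0.3853, -5.9583, -1.2076)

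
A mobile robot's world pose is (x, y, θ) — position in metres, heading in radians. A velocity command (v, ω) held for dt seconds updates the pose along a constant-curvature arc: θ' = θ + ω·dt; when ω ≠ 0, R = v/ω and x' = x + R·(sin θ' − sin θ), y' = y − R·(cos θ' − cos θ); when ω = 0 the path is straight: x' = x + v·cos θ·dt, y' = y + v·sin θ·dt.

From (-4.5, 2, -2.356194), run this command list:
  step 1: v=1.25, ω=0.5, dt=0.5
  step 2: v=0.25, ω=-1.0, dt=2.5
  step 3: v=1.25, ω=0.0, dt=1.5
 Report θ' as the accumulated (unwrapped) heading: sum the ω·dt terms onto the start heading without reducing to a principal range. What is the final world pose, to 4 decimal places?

step 1: θ'=-2.1062 (R=2.5000) → pose (-4.8824, 1.5077, -2.1062)
step 2: θ'=-4.6062 (R=-0.2500) → pose (-5.3460, 1.6087, -4.6062)
step 3: θ'=-4.6062 (straight) → pose (-5.5447, 3.4732, -4.6062)

(-5.5447, 3.4732, -4.6062)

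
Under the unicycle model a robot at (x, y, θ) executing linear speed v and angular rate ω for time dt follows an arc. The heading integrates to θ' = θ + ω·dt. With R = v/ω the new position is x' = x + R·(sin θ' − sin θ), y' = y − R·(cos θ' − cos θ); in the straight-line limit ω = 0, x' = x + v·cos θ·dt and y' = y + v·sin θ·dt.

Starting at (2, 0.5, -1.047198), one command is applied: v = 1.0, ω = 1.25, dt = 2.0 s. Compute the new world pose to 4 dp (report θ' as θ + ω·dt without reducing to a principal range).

θ' = -1.0472 + 1.25·2.0 = 1.4528
R = v/ω = 1.0/1.25 = 0.8000
x' = 2 + 0.8000·(sin 1.4528 − sin -1.0472) = 3.4873
y' = 0.5 − 0.8000·(cos 1.4528 − cos -1.0472) = 0.8058

(3.4873, 0.8058, 1.4528)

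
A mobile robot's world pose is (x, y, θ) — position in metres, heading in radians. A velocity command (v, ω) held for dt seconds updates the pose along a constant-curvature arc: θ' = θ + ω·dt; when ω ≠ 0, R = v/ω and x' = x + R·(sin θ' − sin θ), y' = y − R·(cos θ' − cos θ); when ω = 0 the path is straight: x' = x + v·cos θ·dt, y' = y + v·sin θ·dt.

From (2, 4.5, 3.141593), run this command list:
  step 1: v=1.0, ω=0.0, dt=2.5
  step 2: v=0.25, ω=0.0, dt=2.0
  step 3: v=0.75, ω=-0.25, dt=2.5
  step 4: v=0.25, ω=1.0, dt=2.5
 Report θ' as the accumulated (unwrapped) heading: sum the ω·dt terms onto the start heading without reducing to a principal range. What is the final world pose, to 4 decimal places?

(-3.1401, 4.7895, 5.0166)

step 1: θ'=3.1416 (straight) → pose (-0.5000, 4.5000, 3.1416)
step 2: θ'=3.1416 (straight) → pose (-1.0000, 4.5000, 3.1416)
step 3: θ'=2.5166 (R=-3.0000) → pose (-2.7553, 5.0671, 2.5166)
step 4: θ'=5.0166 (R=0.2500) → pose (-3.1401, 4.7895, 5.0166)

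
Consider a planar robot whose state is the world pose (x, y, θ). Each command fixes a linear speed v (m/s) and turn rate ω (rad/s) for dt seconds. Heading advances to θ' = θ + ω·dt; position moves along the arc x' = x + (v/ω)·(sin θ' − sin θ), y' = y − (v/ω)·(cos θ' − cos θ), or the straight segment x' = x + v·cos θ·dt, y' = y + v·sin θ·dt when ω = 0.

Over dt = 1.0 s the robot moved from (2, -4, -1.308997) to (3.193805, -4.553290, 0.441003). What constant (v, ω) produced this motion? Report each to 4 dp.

v = 1.5000, ω = 1.7500

Δθ = 0.441003 − -1.308997 = 1.750000
ω = Δθ/dt = 1.750000/1.0 = 1.7500
R = Δx/(sin θ' − sin θ) = 0.8571
v = R·ω = 0.8571·1.7500 = 1.5000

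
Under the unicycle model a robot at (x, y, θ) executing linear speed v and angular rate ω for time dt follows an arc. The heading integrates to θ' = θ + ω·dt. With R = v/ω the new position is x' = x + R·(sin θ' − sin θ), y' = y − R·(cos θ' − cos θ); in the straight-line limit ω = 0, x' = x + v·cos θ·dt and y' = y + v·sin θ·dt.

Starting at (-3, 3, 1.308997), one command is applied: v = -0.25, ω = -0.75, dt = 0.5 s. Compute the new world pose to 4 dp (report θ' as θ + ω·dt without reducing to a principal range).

θ' = 1.3090 + -0.75·0.5 = 0.9340
R = v/ω = -0.25/-0.75 = 0.3333
x' = -3 + 0.3333·(sin 0.9340 − sin 1.3090) = -3.0540
y' = 3 − 0.3333·(cos 0.9340 − cos 1.3090) = 2.8881

(-3.0540, 2.8881, 0.9340)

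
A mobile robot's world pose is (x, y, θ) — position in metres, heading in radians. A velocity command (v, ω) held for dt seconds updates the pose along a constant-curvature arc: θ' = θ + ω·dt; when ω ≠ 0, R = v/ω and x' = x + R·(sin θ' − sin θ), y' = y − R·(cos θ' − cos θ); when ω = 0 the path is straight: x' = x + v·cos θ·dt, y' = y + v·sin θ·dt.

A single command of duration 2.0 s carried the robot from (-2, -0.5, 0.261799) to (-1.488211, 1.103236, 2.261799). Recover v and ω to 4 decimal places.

v = 1.0000, ω = 1.0000

Δθ = 2.261799 − 0.261799 = 2.000000
ω = Δθ/dt = 2.000000/2.0 = 1.0000
R = −Δy/(cos θ' − cos θ) = 1.0000
v = R·ω = 1.0000·1.0000 = 1.0000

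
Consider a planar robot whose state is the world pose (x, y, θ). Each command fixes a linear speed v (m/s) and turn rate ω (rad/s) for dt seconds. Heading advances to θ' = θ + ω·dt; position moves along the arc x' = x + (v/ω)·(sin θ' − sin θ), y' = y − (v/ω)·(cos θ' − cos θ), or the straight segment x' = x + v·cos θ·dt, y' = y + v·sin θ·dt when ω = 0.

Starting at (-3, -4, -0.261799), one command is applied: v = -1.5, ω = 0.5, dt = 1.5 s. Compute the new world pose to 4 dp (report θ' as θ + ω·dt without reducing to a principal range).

(-5.1836, -4.2482, 0.4882)

θ' = -0.2618 + 0.5·1.5 = 0.4882
R = v/ω = -1.5/0.5 = -3.0000
x' = -3 + -3.0000·(sin 0.4882 − sin -0.2618) = -5.1836
y' = -4 − -3.0000·(cos 0.4882 − cos -0.2618) = -4.2482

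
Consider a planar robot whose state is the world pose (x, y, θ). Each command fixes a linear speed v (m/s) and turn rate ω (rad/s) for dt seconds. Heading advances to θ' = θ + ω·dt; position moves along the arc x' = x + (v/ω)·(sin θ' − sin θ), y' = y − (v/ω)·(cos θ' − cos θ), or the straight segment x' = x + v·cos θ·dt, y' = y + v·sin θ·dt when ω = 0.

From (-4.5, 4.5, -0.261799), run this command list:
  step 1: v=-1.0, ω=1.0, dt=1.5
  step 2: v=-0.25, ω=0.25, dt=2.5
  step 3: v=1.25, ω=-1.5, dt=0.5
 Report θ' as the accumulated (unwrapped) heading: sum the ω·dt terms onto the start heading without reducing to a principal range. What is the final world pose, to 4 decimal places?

step 1: θ'=1.2382 (R=-1.0000) → pose (-5.7040, 3.8606, 1.2382)
step 2: θ'=1.8632 (R=-1.0000) → pose (-5.7164, 3.2458, 1.8632)
step 3: θ'=1.1132 (R=-0.8333) → pose (-5.6660, 3.8542, 1.1132)

(-5.6660, 3.8542, 1.1132)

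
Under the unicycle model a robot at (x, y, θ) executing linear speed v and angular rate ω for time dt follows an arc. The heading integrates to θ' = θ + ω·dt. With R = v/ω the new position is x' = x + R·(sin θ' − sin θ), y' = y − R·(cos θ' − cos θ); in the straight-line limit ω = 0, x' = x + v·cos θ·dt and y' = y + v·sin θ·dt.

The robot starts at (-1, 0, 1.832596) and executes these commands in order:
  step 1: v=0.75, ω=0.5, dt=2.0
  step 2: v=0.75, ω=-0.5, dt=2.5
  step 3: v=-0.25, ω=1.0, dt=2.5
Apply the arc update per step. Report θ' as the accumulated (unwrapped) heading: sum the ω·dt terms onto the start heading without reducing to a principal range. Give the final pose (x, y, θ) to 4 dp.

(-2.5845, 2.3077, 4.0826)

step 1: θ'=2.8326 (R=1.5000) → pose (-1.9927, 1.0407, 2.8326)
step 2: θ'=1.5826 (R=-1.5000) → pose (-3.0365, 2.4520, 1.5826)
step 3: θ'=4.0826 (R=-0.2500) → pose (-2.5845, 2.3077, 4.0826)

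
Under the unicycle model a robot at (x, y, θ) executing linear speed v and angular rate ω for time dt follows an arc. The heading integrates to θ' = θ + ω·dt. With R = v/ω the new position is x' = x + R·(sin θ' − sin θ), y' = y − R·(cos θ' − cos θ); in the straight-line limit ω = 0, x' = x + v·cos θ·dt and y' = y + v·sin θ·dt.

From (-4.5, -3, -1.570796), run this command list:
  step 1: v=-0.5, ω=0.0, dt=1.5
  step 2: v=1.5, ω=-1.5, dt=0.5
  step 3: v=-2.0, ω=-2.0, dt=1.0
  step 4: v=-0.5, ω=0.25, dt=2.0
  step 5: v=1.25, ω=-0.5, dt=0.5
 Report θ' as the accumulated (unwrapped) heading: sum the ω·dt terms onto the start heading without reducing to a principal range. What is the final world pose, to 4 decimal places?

step 1: θ'=-1.5708 (straight) → pose (-4.5000, -2.2500, -1.5708)
step 2: θ'=-2.3208 (R=-1.0000) → pose (-4.7683, -2.9316, -2.3208)
step 3: θ'=-4.3208 (R=1.0000) → pose (-3.1123, -3.2316, -4.3208)
step 4: θ'=-3.8208 (R=-2.0000) → pose (-2.5201, -4.0244, -3.8208)
step 5: θ'=-4.0708 (R=-2.5000) → pose (-2.9525, -3.5754, -4.0708)

(-2.9525, -3.5754, -4.0708)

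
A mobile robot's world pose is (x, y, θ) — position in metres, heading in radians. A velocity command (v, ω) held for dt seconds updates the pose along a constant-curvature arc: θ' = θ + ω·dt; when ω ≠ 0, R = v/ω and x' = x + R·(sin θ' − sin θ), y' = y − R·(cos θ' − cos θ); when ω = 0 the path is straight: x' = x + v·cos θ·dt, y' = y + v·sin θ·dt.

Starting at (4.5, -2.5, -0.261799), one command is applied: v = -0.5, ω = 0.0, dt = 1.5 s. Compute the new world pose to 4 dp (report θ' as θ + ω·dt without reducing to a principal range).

θ' = -0.2618 + 0.0·1.5 = -0.2618
ω = 0 → straight: x' = 4.5 + -0.5·cos(-0.2618)·1.5 = 3.7756
y' = -2.5 + -0.5·sin(-0.2618)·1.5 = -2.3059

(3.7756, -2.3059, -0.2618)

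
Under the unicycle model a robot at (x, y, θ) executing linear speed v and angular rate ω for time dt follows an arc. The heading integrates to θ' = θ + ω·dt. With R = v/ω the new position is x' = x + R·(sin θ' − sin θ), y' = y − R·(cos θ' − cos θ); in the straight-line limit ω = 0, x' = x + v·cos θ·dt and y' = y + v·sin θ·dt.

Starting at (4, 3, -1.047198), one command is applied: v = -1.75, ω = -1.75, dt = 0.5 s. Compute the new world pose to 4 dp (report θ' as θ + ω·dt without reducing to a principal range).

(3.9271, 3.8442, -1.9222)

θ' = -1.0472 + -1.75·0.5 = -1.9222
R = v/ω = -1.75/-1.75 = 1.0000
x' = 4 + 1.0000·(sin -1.9222 − sin -1.0472) = 3.9271
y' = 3 − 1.0000·(cos -1.9222 − cos -1.0472) = 3.8442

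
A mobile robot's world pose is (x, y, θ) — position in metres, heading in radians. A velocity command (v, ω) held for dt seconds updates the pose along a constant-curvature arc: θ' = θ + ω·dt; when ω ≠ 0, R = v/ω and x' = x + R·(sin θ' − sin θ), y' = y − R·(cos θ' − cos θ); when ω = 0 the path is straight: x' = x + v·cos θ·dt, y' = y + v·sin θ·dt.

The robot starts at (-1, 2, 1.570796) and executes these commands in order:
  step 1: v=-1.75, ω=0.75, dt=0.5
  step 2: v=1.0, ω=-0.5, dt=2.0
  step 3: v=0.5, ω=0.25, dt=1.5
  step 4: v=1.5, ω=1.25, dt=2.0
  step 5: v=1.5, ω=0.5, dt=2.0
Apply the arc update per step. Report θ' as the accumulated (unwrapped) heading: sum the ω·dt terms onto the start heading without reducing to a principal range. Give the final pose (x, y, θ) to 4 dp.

(-3.2972, 2.2953, 4.8208)

step 1: θ'=1.9458 (R=-2.3333) → pose (-0.8379, 1.1454, 1.9458)
step 2: θ'=0.9458 (R=-2.0000) → pose (-0.5988, 3.0481, 0.9458)
step 3: θ'=1.3208 (R=2.0000) → pose (-0.2829, 3.7235, 1.3208)
step 4: θ'=3.8208 (R=1.2000) → pose (-2.1994, 4.9541, 3.8208)
step 5: θ'=4.8208 (R=3.0000) → pose (-3.2972, 2.2953, 4.8208)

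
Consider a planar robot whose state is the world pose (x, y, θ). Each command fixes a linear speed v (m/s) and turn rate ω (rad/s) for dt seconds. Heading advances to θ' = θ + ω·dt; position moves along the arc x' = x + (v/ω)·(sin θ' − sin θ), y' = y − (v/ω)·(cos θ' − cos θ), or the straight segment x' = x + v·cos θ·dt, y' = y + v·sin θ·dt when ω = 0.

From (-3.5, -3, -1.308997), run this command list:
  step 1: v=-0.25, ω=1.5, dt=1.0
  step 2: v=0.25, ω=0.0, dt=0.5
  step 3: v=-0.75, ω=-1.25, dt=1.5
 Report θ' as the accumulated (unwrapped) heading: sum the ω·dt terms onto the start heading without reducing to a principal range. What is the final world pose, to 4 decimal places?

(-4.2800, -2.1989, -1.6840)

step 1: θ'=0.1910 (R=-0.1667) → pose (-3.6926, -2.8795, 0.1910)
step 2: θ'=0.1910 (straight) → pose (-3.5699, -2.8558, 0.1910)
step 3: θ'=-1.6840 (R=0.6000) → pose (-4.2800, -2.1989, -1.6840)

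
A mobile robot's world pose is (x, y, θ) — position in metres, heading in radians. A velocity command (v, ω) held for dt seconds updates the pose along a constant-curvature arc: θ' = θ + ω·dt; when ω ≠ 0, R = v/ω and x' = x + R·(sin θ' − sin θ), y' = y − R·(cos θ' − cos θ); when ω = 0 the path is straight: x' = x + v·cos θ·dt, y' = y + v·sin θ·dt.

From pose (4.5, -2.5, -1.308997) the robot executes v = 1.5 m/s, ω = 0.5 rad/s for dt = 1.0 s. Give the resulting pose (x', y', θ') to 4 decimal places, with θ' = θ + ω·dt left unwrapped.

θ' = -1.3090 + 0.5·1.0 = -0.8090
R = v/ω = 1.5/0.5 = 3.0000
x' = 4.5 + 3.0000·(sin -0.8090 − sin -1.3090) = 5.2270
y' = -2.5 − 3.0000·(cos -0.8090 − cos -1.3090) = -3.7942

(5.2270, -3.7942, -0.8090)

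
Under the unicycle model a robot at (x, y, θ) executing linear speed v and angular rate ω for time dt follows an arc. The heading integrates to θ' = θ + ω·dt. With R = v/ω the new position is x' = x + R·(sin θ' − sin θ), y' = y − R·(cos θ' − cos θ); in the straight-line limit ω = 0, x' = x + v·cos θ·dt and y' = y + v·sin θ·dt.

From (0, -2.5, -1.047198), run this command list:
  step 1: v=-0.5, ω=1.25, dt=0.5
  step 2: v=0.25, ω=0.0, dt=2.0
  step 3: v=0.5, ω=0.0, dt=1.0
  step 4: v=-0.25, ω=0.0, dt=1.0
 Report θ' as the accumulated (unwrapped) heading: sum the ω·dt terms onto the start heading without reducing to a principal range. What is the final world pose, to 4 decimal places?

step 1: θ'=-0.4222 (R=-0.4000) → pose (-0.1825, -2.3351, -0.4222)
step 2: θ'=-0.4222 (straight) → pose (0.2736, -2.5400, -0.4222)
step 3: θ'=-0.4222 (straight) → pose (0.7297, -2.7449, -0.4222)
step 4: θ'=-0.4222 (straight) → pose (0.5016, -2.6424, -0.4222)

(0.5016, -2.6424, -0.4222)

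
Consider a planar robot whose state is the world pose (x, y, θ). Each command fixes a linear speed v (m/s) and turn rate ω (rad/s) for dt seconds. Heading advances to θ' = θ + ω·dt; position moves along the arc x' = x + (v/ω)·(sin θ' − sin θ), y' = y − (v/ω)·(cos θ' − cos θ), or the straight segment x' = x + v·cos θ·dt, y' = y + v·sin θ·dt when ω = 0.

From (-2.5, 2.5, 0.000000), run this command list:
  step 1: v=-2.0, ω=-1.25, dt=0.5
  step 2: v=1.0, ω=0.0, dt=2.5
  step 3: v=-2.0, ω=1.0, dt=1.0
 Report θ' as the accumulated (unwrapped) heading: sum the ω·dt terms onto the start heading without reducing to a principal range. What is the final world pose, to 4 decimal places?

(-3.3115, 1.5788, 0.3750)

step 1: θ'=-0.6250 (R=1.6000) → pose (-3.4362, 2.8025, -0.6250)
step 2: θ'=-0.6250 (straight) → pose (-1.4087, 1.3397, -0.6250)
step 3: θ'=0.3750 (R=-2.0000) → pose (-3.3115, 1.5788, 0.3750)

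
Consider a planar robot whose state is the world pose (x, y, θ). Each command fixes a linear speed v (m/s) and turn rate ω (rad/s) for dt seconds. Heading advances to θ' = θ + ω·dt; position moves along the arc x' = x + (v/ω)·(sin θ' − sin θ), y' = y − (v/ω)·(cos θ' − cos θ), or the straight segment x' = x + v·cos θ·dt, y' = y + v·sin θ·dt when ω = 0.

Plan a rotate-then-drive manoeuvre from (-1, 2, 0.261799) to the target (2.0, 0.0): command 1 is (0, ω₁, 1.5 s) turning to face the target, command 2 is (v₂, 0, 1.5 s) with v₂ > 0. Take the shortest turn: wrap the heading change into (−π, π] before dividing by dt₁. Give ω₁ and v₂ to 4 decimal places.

heading to target = atan2(0−2, 2−-1) = -0.5880
Δθ = wrap(-0.5880 − 0.2618) = -0.8498; ω₁ = Δθ/dt₁ = -0.5665
distance = √((2−-1)² + (0−2)²) = 3.6056; v₂ = distance/dt₂ = 2.4037

ω₁ = -0.5665, v₂ = 2.4037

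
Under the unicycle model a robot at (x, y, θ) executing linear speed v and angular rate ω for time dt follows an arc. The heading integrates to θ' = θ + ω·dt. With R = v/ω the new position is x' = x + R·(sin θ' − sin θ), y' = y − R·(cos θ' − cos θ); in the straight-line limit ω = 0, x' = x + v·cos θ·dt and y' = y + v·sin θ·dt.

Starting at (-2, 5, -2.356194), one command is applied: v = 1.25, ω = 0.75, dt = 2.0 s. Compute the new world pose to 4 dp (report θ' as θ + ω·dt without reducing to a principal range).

(-2.0804, 2.7293, -0.8562)

θ' = -2.3562 + 0.75·2.0 = -0.8562
R = v/ω = 1.25/0.75 = 1.6667
x' = -2 + 1.6667·(sin -0.8562 − sin -2.3562) = -2.0804
y' = 5 − 1.6667·(cos -0.8562 − cos -2.3562) = 2.7293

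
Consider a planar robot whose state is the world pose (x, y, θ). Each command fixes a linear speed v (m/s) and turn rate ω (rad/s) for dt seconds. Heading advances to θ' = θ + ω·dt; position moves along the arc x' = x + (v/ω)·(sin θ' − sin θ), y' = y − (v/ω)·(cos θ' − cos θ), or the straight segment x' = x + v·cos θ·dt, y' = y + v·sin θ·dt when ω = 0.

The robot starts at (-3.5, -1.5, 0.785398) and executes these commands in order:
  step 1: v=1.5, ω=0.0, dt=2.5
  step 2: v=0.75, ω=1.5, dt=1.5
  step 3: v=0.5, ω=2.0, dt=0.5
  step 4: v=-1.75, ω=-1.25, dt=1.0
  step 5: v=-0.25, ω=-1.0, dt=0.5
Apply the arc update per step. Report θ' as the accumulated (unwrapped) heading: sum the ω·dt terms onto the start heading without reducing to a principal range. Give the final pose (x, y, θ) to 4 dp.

(0.3108, 2.2750, 2.2854)

step 1: θ'=0.7854 (straight) → pose (-0.8483, 1.1516, 0.7854)
step 2: θ'=3.0354 (R=0.5000) → pose (-1.1489, 2.0024, 3.0354)
step 3: θ'=4.0354 (R=0.2500) → pose (-1.3703, 1.9104, 4.0354)
step 4: θ'=2.7854 (R=1.4000) → pose (0.2092, 2.3455, 2.7854)
step 5: θ'=2.2854 (R=0.2500) → pose (0.3108, 2.2750, 2.2854)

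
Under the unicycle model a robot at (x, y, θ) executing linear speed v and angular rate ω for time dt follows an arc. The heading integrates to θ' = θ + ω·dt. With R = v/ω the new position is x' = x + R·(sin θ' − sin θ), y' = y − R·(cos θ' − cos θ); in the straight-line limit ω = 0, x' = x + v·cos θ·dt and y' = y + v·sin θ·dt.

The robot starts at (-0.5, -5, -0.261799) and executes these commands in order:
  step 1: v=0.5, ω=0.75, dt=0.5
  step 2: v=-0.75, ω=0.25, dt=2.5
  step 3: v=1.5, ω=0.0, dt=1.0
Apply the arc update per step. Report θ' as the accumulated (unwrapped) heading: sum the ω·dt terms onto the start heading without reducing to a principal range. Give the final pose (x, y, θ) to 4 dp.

(-0.8226, -4.7708, 0.7382)

step 1: θ'=0.1132 (R=0.6667) → pose (-0.2521, -5.0184, 0.1132)
step 2: θ'=0.7382 (R=-3.0000) → pose (-1.9321, -5.7802, 0.7382)
step 3: θ'=0.7382 (straight) → pose (-0.8226, -4.7708, 0.7382)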